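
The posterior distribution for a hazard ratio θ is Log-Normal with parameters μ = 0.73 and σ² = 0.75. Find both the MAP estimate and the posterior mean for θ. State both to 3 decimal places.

Mode = exp(μ − σ²) = exp(-0.02) = 0.980.
Mean = exp(μ + σ²/2) = exp(1.105) = 3.019.

θ_MAP = 0.980, E[θ|data] = 3.019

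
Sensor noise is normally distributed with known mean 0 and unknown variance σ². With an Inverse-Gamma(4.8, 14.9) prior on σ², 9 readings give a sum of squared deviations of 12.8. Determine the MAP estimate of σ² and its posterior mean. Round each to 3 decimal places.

MAP = 2.068, posterior mean = 2.566

Posterior: Inverse-Gamma(shape = 4.8+9/2 = 9.3, scale = 14.9+12.8/2 = 21.3).
Mode = β/(α+1) = 21.3/10.3 = 2.068.
Mean = β/(α−1) = 21.3/8.3 = 2.566.
The mean is pulled above the mode by the posterior's right skew.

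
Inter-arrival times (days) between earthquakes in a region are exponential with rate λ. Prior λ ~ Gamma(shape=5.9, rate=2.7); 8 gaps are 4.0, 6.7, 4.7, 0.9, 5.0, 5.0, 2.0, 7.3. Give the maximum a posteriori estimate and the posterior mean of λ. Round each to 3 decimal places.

Σ times = 35.6. Posterior: Gamma(shape = 5.9+8 = 13.9, rate = 2.7+35.6 = 38.3).
Mode = (α−1)/β = 12.9/38.3 = 0.337.
Mean = α/β = 13.9/38.3 = 0.363.

MAP = 0.337, posterior mean = 0.363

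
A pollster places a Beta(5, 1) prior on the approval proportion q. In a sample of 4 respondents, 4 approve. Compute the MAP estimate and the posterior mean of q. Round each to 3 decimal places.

MAP = 1.000; posterior mean = 0.900

Posterior: Beta(5+4, 1+0) = Beta(9, 1).
Since β = 1 ≤ 1 and α > 1, the Beta density is monotone increasing on [0,1]; the mode is at 1.
Mean = 9/(9+1) = 0.900.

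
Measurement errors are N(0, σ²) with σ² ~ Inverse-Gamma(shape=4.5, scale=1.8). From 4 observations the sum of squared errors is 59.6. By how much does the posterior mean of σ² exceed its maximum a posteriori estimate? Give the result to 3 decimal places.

Posterior: Inverse-Gamma(shape = 4.5+4/2 = 6.5, scale = 1.8+59.6/2 = 31.6).
Mode = β/(α+1) = 31.6/7.5 = 4.213.
Mean = β/(α−1) = 31.6/5.5 = 5.745.
Difference = 5.745 − 4.213 = 1.532.
The posterior is right-skewed, so the mean exceeds the mode.

1.532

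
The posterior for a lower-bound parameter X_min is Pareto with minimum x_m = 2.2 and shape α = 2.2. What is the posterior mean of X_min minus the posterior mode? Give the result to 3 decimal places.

The Pareto density is strictly decreasing on [x_m, ∞), so the mode is x_m = 2.200.
Mean = α·x_m/(α−1) = 2.2·2.2/1.2 = 4.033.
Difference = 4.033 − 2.200 = 1.833.
The posterior is right-skewed, so the mean exceeds the mode.

1.833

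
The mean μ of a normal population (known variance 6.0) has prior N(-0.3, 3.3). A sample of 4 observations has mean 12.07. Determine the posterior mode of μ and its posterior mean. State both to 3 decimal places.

Posterior for μ is Normal. Precision-weighted mean: (1/3.3·-0.3 + 4/6.0·12.07) / (1/3.3 + 4/6.0) = 8.204.
A Normal posterior is symmetric, so mode = mean.

MAP = 8.204, posterior mean = 8.204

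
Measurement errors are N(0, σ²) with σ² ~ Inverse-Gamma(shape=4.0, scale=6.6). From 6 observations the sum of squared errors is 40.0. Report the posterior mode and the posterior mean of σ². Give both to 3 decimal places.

MAP = 3.325, posterior mean = 4.433

Posterior: Inverse-Gamma(shape = 4.0+6/2 = 7.0, scale = 6.6+40.0/2 = 26.6).
Mode = β/(α+1) = 26.6/8.0 = 3.325.
Mean = β/(α−1) = 26.6/6.0 = 4.433.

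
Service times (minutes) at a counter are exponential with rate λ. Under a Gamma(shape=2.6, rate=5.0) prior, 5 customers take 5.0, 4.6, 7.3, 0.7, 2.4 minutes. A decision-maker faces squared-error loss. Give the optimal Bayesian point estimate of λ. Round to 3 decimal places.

Σ times = 20.0. Posterior: Gamma(shape = 2.6+5 = 7.6, rate = 5.0+20.0 = 25.0).
Mode = (α−1)/β = 6.6/25.0 = 0.264.
Mean = α/β = 7.6/25.0 = 0.304.
Squared-error loss ⇒ the optimal estimator is the posterior mean.

0.304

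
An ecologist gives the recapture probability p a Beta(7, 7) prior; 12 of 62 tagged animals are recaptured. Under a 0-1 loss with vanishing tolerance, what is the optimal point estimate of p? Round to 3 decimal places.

Posterior: Beta(7+12, 7+50) = Beta(19, 57).
Mode = (19−1)/(19+57−2) = 18/74 = 0.243.
Mean = 19/(19+57) = 19/76 = 0.250.
This is the posterior mode — the MAP estimate.

0.243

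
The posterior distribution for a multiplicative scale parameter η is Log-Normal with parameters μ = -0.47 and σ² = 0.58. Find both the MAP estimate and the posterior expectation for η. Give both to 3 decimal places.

Mode = exp(μ − σ²) = exp(-1.05) = 0.350.
Mean = exp(μ + σ²/2) = exp(-0.180) = 0.835.

MAP = 0.350, posterior mean = 0.835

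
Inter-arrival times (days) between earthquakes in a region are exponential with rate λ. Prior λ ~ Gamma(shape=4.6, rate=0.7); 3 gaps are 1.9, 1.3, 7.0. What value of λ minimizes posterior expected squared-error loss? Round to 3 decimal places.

Σ times = 10.2. Posterior: Gamma(shape = 4.6+3 = 7.6, rate = 0.7+10.2 = 10.9).
Mode = (α−1)/β = 6.6/10.9 = 0.606.
Mean = α/β = 7.6/10.9 = 0.697.
Squared-error loss ⇒ the optimal estimator is the posterior mean.

0.697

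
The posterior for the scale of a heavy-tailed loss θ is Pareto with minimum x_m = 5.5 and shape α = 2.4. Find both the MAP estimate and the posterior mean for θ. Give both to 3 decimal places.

MAP = 5.500; posterior mean = 9.429

The Pareto density is strictly decreasing on [x_m, ∞), so the mode is x_m = 5.500.
Mean = α·x_m/(α−1) = 2.4·5.5/1.4 = 9.429.
The mean is pulled above the mode by the posterior's right skew.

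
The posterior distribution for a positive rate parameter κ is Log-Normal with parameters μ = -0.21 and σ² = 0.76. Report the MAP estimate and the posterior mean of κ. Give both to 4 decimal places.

MAP = 0.3791; posterior mean = 1.1853

Mode = exp(μ − σ²) = exp(-0.97) = 0.3791.
Mean = exp(μ + σ²/2) = exp(0.170) = 1.1853.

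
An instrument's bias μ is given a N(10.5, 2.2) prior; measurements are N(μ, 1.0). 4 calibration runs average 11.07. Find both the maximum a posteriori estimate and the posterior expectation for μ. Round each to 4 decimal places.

Posterior for μ is Normal. Precision-weighted mean: (1/2.2·10.5 + 4/1.0·11.07) / (1/2.2 + 4/1.0) = 11.0118.
A Normal posterior is symmetric, so mode = mean.

MAP: 11.0118. Posterior mean: 11.0118.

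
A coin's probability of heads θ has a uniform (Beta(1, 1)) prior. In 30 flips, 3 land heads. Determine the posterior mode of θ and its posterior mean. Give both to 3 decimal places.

Posterior: Beta(1+3, 1+27) = Beta(4, 28).
Mode = (4−1)/(4+28−2) = 3/30 = 0.100.
Mean = 4/(4+28) = 4/32 = 0.125.
The posterior is right-skewed, so the mean exceeds the mode.

posterior mode = 0.100, posterior mean = 0.125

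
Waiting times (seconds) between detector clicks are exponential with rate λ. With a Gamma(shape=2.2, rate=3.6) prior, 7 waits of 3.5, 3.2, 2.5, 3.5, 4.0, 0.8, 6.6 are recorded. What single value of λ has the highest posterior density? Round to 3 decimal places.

Σ times = 24.1. Posterior: Gamma(shape = 2.2+7 = 9.2, rate = 3.6+24.1 = 27.7).
Mode = (α−1)/β = 8.2/27.7 = 0.296.
Mean = α/β = 9.2/27.7 = 0.332.
This is the posterior mode — the MAP estimate.

0.296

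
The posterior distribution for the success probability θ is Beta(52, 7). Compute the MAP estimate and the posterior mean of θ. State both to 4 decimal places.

Mode = (52−1)/(52+7−2) = 51/57 = 0.8947.
Mean = 52/(52+7) = 52/59 = 0.8814.

MAP: 0.8947. Posterior mean: 0.8814.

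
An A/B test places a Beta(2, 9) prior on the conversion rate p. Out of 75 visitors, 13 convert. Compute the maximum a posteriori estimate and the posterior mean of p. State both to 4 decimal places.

p_MAP = 0.1667, E[p|data] = 0.1744

Posterior: Beta(2+13, 9+62) = Beta(15, 71).
Mode = (15−1)/(15+71−2) = 14/84 = 0.1667.
Mean = 15/(15+71) = 15/86 = 0.1744.
Mean > mode: the posterior has a right tail.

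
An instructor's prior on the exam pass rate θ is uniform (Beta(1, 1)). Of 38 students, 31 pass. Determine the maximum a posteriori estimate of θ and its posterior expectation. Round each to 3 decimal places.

Posterior: Beta(1+31, 1+7) = Beta(32, 8).
Mode = (32−1)/(32+8−2) = 31/38 = 0.816.
With a flat prior the MAP equals the MLE, 31/38.
Mean = 32/(32+8) = 32/40 = 0.800.

maximum a posteriori estimate = 0.816, posterior expectation = 0.800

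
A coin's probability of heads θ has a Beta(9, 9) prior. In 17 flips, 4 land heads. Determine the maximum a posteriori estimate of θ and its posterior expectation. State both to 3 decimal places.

Posterior: Beta(9+4, 9+13) = Beta(13, 22).
Mode = (13−1)/(13+22−2) = 12/33 = 0.364.
Mean = 13/(13+22) = 13/35 = 0.371.
The posterior is right-skewed, so the mean exceeds the mode.

maximum a posteriori estimate = 0.364, posterior expectation = 0.371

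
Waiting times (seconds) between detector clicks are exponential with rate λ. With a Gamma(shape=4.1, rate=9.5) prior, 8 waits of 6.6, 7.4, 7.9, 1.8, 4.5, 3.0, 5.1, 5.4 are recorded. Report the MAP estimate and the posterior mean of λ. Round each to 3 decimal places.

Σ times = 41.7. Posterior: Gamma(shape = 4.1+8 = 12.1, rate = 9.5+41.7 = 51.2).
Mode = (α−1)/β = 11.1/51.2 = 0.217.
Mean = α/β = 12.1/51.2 = 0.236.

MAP estimate = 0.217, posterior mean = 0.236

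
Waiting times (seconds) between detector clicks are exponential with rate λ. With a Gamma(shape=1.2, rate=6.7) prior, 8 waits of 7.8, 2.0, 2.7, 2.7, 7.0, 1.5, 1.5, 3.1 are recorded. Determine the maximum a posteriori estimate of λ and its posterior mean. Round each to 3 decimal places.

Σ times = 28.3. Posterior: Gamma(shape = 1.2+8 = 9.2, rate = 6.7+28.3 = 35.0).
Mode = (α−1)/β = 8.2/35.0 = 0.234.
Mean = α/β = 9.2/35.0 = 0.263.

MAP: 0.234. Posterior mean: 0.263.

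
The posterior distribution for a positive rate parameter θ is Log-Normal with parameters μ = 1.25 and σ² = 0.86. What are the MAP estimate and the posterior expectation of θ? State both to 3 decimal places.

MAP = 1.477; posterior mean = 5.366

Mode = exp(μ − σ²) = exp(0.39) = 1.477.
Mean = exp(μ + σ²/2) = exp(1.680) = 5.366.
Right-skewed posterior ⇒ mode < mean.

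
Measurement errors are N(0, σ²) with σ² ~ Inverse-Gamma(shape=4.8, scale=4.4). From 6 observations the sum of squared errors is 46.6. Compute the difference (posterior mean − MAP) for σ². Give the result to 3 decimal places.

Posterior: Inverse-Gamma(shape = 4.8+6/2 = 7.8, scale = 4.4+46.6/2 = 27.7).
Mode = β/(α+1) = 27.7/8.8 = 3.148.
Mean = β/(α−1) = 27.7/6.8 = 4.074.
Difference = 4.074 − 3.148 = 0.926.
The posterior is right-skewed, so the mean exceeds the mode.

0.926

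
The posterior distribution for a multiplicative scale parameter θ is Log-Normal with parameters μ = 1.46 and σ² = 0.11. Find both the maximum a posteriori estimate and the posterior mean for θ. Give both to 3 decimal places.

MAP = 3.857; posterior mean = 4.549

Mode = exp(μ − σ²) = exp(1.35) = 3.857.
Mean = exp(μ + σ²/2) = exp(1.515) = 4.549.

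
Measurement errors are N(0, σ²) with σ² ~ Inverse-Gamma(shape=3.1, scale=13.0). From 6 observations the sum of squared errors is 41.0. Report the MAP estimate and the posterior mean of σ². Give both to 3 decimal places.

MAP = 4.718; posterior mean = 6.569

Posterior: Inverse-Gamma(shape = 3.1+6/2 = 6.1, scale = 13.0+41.0/2 = 33.5).
Mode = β/(α+1) = 33.5/7.1 = 4.718.
Mean = β/(α−1) = 33.5/5.1 = 6.569.
Mean > mode: the posterior has a right tail.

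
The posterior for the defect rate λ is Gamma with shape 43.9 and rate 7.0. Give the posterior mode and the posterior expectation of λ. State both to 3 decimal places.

Mode = (α−1)/β = 42.9/7.0 = 6.129.
Mean = α/β = 43.9/7.0 = 6.271.

MAP = 6.129, posterior mean = 6.271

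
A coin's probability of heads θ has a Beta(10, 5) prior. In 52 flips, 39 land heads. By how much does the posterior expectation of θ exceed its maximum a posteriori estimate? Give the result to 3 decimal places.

-0.007

Posterior: Beta(10+39, 5+13) = Beta(49, 18).
Mode = (49−1)/(49+18−2) = 48/65 = 0.738.
Mean = 49/(49+18) = 49/67 = 0.731.
Difference = 0.731 − 0.738 = -0.007.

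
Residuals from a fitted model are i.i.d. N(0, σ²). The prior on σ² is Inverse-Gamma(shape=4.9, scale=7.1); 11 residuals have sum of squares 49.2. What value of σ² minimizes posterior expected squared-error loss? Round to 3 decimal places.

Posterior: Inverse-Gamma(shape = 4.9+11/2 = 10.4, scale = 7.1+49.2/2 = 31.7).
Mode = β/(α+1) = 31.7/11.4 = 2.781.
Mean = β/(α−1) = 31.7/9.4 = 3.372.
Squared-error loss ⇒ the optimal estimator is the posterior mean.

3.372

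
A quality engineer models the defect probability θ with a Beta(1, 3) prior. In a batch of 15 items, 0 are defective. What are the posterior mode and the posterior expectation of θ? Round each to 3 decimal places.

MAP: 0.000. Posterior mean: 0.053.

Posterior: Beta(1+0, 3+15) = Beta(1, 18).
Since α = 1 ≤ 1 and β > 1, the Beta density is monotone decreasing on [0,1]; the mode is at 0.
Mean = 1/(1+18) = 0.053.
Right-skewed posterior ⇒ mode < mean.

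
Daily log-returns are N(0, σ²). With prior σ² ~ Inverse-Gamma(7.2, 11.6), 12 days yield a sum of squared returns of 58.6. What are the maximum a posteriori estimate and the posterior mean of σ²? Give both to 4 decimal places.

MAP: 2.8803. Posterior mean: 3.3525.

Posterior: Inverse-Gamma(shape = 7.2+12/2 = 13.2, scale = 11.6+58.6/2 = 40.9).
Mode = β/(α+1) = 40.9/14.2 = 2.8803.
Mean = β/(α−1) = 40.9/12.2 = 3.3525.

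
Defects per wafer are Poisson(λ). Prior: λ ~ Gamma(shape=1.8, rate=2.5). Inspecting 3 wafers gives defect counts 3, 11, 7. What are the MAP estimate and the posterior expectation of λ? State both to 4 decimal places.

Σ counts = 21. Posterior: Gamma(shape = 1.8+21 = 22.8, rate = 2.5+3 = 5.5).
Mode = (α−1)/β = 21.8/5.5 = 3.9636.
Mean = α/β = 22.8/5.5 = 4.1455.

MAP = 3.9636, posterior mean = 4.1455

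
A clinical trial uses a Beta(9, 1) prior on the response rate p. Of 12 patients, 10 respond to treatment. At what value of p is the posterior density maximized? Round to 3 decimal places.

Posterior: Beta(9+10, 1+2) = Beta(19, 3).
Mode = (19−1)/(19+3−2) = 18/20 = 0.900.
Mean = 19/(19+3) = 19/22 = 0.864.
This is the posterior mode — the MAP estimate.

0.900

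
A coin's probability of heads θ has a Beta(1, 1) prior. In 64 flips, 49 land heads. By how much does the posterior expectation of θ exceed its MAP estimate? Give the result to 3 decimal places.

-0.008

Posterior: Beta(1+49, 1+15) = Beta(50, 16).
Mode = (50−1)/(50+16−2) = 49/64 = 0.766.
With a flat prior the MAP equals the MLE, 49/64.
Mean = 50/(50+16) = 50/66 = 0.758.
Difference = 0.758 − 0.766 = -0.008.
Mode > mean: the posterior has a left tail.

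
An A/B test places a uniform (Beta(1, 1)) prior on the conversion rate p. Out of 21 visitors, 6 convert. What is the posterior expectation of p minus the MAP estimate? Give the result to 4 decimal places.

Posterior: Beta(1+6, 1+15) = Beta(7, 16).
Mode = (7−1)/(7+16−2) = 6/21 = 0.2857.
With a flat prior the MAP equals the MLE, 6/21.
Mean = 7/(7+16) = 7/23 = 0.3043.
Difference = 0.3043 − 0.2857 = 0.0186.
The posterior is right-skewed, so the mean exceeds the mode.

0.0186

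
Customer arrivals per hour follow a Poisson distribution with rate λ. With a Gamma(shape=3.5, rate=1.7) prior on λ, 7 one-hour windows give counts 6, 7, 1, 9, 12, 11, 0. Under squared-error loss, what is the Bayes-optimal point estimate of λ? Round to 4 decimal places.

5.6897

Σ counts = 46. Posterior: Gamma(shape = 3.5+46 = 49.5, rate = 1.7+7 = 8.7).
Mode = (α−1)/β = 48.5/8.7 = 5.5747.
Mean = α/β = 49.5/8.7 = 5.6897.
Squared-error loss ⇒ the optimal estimator is the posterior mean.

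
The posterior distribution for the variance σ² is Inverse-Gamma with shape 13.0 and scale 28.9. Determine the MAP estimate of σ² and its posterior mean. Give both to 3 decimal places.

Mode = β/(α+1) = 28.9/14.0 = 2.064.
Mean = β/(α−1) = 28.9/12.0 = 2.408.
Mean > mode: the posterior has a right tail.

MAP = 2.064, posterior mean = 2.408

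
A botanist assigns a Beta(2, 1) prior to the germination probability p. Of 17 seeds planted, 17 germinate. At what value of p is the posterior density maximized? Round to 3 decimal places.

Posterior: Beta(2+17, 1+0) = Beta(19, 1).
Since β = 1 ≤ 1 and α > 1, the Beta density is monotone increasing on [0,1]; the mode is at 1.
Mean = 19/(19+1) = 0.950.
This is the posterior mode — the MAP estimate.

1.000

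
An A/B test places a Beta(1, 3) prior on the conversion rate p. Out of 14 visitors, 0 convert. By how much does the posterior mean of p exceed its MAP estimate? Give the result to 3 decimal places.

Posterior: Beta(1+0, 3+14) = Beta(1, 17).
Since α = 1 ≤ 1 and β > 1, the Beta density is monotone decreasing on [0,1]; the mode is at 0.
Mean = 1/(1+17) = 0.056.
Difference = 0.056 − 0.000 = 0.056.

0.056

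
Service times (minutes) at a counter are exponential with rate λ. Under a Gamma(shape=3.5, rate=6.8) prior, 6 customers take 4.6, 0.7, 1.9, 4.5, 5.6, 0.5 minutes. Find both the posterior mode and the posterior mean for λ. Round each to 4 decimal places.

MAP = 0.3455; posterior mean = 0.3862

Σ times = 17.8. Posterior: Gamma(shape = 3.5+6 = 9.5, rate = 6.8+17.8 = 24.6).
Mode = (α−1)/β = 8.5/24.6 = 0.3455.
Mean = α/β = 9.5/24.6 = 0.3862.
The posterior is right-skewed, so the mean exceeds the mode.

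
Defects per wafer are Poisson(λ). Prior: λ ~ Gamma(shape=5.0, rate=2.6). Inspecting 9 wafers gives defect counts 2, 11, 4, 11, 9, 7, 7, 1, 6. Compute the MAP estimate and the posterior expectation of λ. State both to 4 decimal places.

Σ counts = 58. Posterior: Gamma(shape = 5.0+58 = 63.0, rate = 2.6+9 = 11.6).
Mode = (α−1)/β = 62.0/11.6 = 5.3448.
Mean = α/β = 63.0/11.6 = 5.4310.
The mean is pulled above the mode by the posterior's right skew.

MAP estimate = 5.3448, posterior expectation = 5.4310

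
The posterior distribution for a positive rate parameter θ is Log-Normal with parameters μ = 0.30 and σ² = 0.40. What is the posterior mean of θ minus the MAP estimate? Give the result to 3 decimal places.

0.744

Mode = exp(μ − σ²) = exp(-0.10) = 0.905.
Mean = exp(μ + σ²/2) = exp(0.500) = 1.649.
Difference = 1.649 − 0.905 = 0.744.
The mean is pulled above the mode by the posterior's right skew.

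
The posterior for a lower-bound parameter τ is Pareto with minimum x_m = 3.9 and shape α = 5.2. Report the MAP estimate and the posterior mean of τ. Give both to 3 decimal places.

The Pareto density is strictly decreasing on [x_m, ∞), so the mode is x_m = 3.900.
Mean = α·x_m/(α−1) = 5.2·3.9/4.2 = 4.829.

MAP estimate = 3.900, posterior mean = 4.829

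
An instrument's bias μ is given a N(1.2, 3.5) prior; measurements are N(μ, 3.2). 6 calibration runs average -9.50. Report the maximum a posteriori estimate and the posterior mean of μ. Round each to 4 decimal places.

Posterior for μ is Normal. Precision-weighted mean: (1/3.5·1.2 + 6/3.2·-9.50) / (1/3.5 + 6/3.2) = -8.0851.
A Normal posterior is symmetric, so mode = mean.

MAP = -8.0851; posterior mean = -8.0851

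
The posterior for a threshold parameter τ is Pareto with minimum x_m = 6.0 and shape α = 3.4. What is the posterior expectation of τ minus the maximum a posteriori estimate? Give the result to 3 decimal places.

The Pareto density is strictly decreasing on [x_m, ∞), so the mode is x_m = 6.000.
Mean = α·x_m/(α−1) = 3.4·6.0/2.4 = 8.500.
Difference = 8.500 − 6.000 = 2.500.

2.500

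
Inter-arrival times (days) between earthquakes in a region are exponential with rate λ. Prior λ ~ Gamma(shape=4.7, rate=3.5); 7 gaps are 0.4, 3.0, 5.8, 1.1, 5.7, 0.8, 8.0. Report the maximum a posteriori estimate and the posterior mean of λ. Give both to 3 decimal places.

Σ times = 24.8. Posterior: Gamma(shape = 4.7+7 = 11.7, rate = 3.5+24.8 = 28.3).
Mode = (α−1)/β = 10.7/28.3 = 0.378.
Mean = α/β = 11.7/28.3 = 0.413.
The mean is pulled above the mode by the posterior's right skew.

MAP = 0.378, posterior mean = 0.413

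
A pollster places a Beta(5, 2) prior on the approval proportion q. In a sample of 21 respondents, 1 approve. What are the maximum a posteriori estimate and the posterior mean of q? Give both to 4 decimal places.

Posterior: Beta(5+1, 2+20) = Beta(6, 22).
Mode = (6−1)/(6+22−2) = 5/26 = 0.1923.
Mean = 6/(6+22) = 6/28 = 0.2143.
The mean is pulled above the mode by the posterior's right skew.

q_MAP = 0.1923, E[q|data] = 0.2143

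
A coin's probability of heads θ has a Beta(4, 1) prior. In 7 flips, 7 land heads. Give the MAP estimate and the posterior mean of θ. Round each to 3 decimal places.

MAP = 1.000; posterior mean = 0.917

Posterior: Beta(4+7, 1+0) = Beta(11, 1).
Since β = 1 ≤ 1 and α > 1, the Beta density is monotone increasing on [0,1]; the mode is at 1.
Mean = 11/(11+1) = 0.917.
Mode > mean: the posterior has a left tail.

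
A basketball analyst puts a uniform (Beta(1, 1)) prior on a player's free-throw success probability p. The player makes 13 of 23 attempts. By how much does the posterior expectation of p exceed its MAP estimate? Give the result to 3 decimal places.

-0.005

Posterior: Beta(1+13, 1+10) = Beta(14, 11).
Mode = (14−1)/(14+11−2) = 13/23 = 0.565.
With a flat prior the MAP equals the MLE, 13/23.
Mean = 14/(14+11) = 14/25 = 0.560.
Difference = 0.560 − 0.565 = -0.005.
Mode > mean: the posterior has a left tail.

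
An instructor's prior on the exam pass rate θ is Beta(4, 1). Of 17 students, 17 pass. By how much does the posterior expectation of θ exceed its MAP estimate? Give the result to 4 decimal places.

Posterior: Beta(4+17, 1+0) = Beta(21, 1).
Since β = 1 ≤ 1 and α > 1, the Beta density is monotone increasing on [0,1]; the mode is at 1.
Mean = 21/(21+1) = 0.9545.
Difference = 0.9545 − 1.0000 = -0.0455.

-0.0455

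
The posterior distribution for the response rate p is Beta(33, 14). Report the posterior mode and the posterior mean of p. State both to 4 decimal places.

Mode = (33−1)/(33+14−2) = 32/45 = 0.7111.
Mean = 33/(33+14) = 33/47 = 0.7021.
The posterior is left-skewed, so the mode exceeds the mean.

MAP = 0.7111, posterior mean = 0.7021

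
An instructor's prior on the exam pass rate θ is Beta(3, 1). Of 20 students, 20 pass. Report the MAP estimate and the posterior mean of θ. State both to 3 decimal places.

Posterior: Beta(3+20, 1+0) = Beta(23, 1).
Since β = 1 ≤ 1 and α > 1, the Beta density is monotone increasing on [0,1]; the mode is at 1.
Mean = 23/(23+1) = 0.958.
The mean is pulled below the mode by the posterior's left skew.

θ_MAP = 1.000, E[θ|data] = 0.958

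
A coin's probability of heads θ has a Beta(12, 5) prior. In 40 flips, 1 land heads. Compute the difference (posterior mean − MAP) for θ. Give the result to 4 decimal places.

Posterior: Beta(12+1, 5+39) = Beta(13, 44).
Mode = (13−1)/(13+44−2) = 12/55 = 0.2182.
Mean = 13/(13+44) = 13/57 = 0.2281.
Difference = 0.2281 − 0.2182 = 0.0099.

0.0099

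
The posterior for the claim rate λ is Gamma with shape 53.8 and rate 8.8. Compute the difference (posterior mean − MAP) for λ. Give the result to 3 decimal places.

0.114

Mode = (α−1)/β = 52.8/8.8 = 6.000.
Mean = α/β = 53.8/8.8 = 6.114.
Difference = 6.114 − 6.000 = 0.114.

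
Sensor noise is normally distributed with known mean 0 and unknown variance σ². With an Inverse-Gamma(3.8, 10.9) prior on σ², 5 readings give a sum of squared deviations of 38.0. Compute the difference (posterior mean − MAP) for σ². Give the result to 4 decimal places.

Posterior: Inverse-Gamma(shape = 3.8+5/2 = 6.3, scale = 10.9+38.0/2 = 29.9).
Mode = β/(α+1) = 29.9/7.3 = 4.0959.
Mean = β/(α−1) = 29.9/5.3 = 5.6415.
Difference = 5.6415 − 4.0959 = 1.5456.

1.5456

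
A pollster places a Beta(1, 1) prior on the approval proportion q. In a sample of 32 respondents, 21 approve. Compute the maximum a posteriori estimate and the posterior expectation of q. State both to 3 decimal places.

Posterior: Beta(1+21, 1+11) = Beta(22, 12).
Mode = (22−1)/(22+12−2) = 21/32 = 0.656.
With a flat prior the MAP equals the MLE, 21/32.
Mean = 22/(22+12) = 22/34 = 0.647.

maximum a posteriori estimate = 0.656, posterior expectation = 0.647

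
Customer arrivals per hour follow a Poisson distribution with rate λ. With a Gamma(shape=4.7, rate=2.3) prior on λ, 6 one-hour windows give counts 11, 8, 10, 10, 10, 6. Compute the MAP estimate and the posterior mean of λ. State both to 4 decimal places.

MAP = 7.0723, posterior mean = 7.1928

Σ counts = 55. Posterior: Gamma(shape = 4.7+55 = 59.7, rate = 2.3+6 = 8.3).
Mode = (α−1)/β = 58.7/8.3 = 7.0723.
Mean = α/β = 59.7/8.3 = 7.1928.
Right-skewed posterior ⇒ mode < mean.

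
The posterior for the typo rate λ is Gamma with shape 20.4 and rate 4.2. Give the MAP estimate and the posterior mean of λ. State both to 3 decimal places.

Mode = (α−1)/β = 19.4/4.2 = 4.619.
Mean = α/β = 20.4/4.2 = 4.857.
The mean is pulled above the mode by the posterior's right skew.

MAP: 4.619. Posterior mean: 4.857.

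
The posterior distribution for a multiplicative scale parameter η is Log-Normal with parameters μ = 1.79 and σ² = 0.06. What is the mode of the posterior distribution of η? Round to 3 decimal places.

Mode = exp(μ − σ²) = exp(1.73) = 5.641.
Mean = exp(μ + σ²/2) = exp(1.820) = 6.172.
This is the posterior mode — the MAP estimate.

5.641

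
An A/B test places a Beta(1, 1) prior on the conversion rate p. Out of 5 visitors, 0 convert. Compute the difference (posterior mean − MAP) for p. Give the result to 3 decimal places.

Posterior: Beta(1+0, 1+5) = Beta(1, 6).
Since α = 1 ≤ 1 and β > 1, the Beta density is monotone decreasing on [0,1]; the mode is at 0.
Mean = 1/(1+6) = 0.143.
Difference = 0.143 − 0.000 = 0.143.
Right-skewed posterior ⇒ mode < mean.

0.143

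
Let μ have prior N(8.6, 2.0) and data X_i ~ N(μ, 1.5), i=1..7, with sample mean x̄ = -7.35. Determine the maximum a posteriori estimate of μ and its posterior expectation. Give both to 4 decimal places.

Posterior for μ is Normal. Precision-weighted mean: (1/2.0·8.6 + 7/1.5·-7.35) / (1/2.0 + 7/1.5) = -5.8065.
A Normal posterior is symmetric, so mode = mean.

μ_MAP = -5.8065, E[μ|data] = -5.8065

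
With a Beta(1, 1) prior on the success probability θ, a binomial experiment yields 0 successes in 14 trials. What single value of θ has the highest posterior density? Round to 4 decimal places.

Posterior: Beta(1+0, 1+14) = Beta(1, 15).
Since α = 1 ≤ 1 and β > 1, the Beta density is monotone decreasing on [0,1]; the mode is at 0.
Mean = 1/(1+15) = 0.0625.
This is the posterior mode — the MAP estimate.

0.0000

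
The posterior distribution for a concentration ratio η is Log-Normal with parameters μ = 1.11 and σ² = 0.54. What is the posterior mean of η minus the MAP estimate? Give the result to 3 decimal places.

Mode = exp(μ − σ²) = exp(0.57) = 1.768.
Mean = exp(μ + σ²/2) = exp(1.380) = 3.975.
Difference = 3.975 − 1.768 = 2.207.

2.207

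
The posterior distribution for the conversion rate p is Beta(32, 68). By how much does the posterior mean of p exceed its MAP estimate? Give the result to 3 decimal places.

0.004

Mode = (32−1)/(32+68−2) = 31/98 = 0.316.
Mean = 32/(32+68) = 32/100 = 0.320.
Difference = 0.320 − 0.316 = 0.004.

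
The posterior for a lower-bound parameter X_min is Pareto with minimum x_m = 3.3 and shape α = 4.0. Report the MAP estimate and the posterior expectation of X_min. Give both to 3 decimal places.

MAP estimate = 3.300, posterior expectation = 4.400

The Pareto density is strictly decreasing on [x_m, ∞), so the mode is x_m = 3.300.
Mean = α·x_m/(α−1) = 4.0·3.3/3.0 = 4.400.
The posterior is right-skewed, so the mean exceeds the mode.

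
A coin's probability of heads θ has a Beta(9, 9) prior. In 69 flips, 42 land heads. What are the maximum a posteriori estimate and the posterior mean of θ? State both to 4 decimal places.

Posterior: Beta(9+42, 9+27) = Beta(51, 36).
Mode = (51−1)/(51+36−2) = 50/85 = 0.5882.
Mean = 51/(51+36) = 51/87 = 0.5862.

MAP = 0.5882; posterior mean = 0.5862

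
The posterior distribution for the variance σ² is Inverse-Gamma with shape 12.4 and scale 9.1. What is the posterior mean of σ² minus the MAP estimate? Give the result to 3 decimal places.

Mode = β/(α+1) = 9.1/13.4 = 0.679.
Mean = β/(α−1) = 9.1/11.4 = 0.798.
Difference = 0.798 − 0.679 = 0.119.
Mean > mode: the posterior has a right tail.

0.119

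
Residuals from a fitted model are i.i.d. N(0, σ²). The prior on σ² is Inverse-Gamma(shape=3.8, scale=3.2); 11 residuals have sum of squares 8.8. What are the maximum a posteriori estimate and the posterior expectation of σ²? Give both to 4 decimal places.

Posterior: Inverse-Gamma(shape = 3.8+11/2 = 9.3, scale = 3.2+8.8/2 = 7.6).
Mode = β/(α+1) = 7.6/10.3 = 0.7379.
Mean = β/(α−1) = 7.6/8.3 = 0.9157.
Mean > mode: the posterior has a right tail.

MAP = 0.7379; posterior mean = 0.9157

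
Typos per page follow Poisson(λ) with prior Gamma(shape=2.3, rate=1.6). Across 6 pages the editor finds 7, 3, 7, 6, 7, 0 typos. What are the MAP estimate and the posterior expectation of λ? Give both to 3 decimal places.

MAP = 4.118; posterior mean = 4.250

Σ counts = 30. Posterior: Gamma(shape = 2.3+30 = 32.3, rate = 1.6+6 = 7.6).
Mode = (α−1)/β = 31.3/7.6 = 4.118.
Mean = α/β = 32.3/7.6 = 4.250.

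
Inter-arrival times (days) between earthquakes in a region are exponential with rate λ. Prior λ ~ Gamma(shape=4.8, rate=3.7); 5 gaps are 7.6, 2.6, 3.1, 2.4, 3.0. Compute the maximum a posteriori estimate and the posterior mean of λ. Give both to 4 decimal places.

Σ times = 18.7. Posterior: Gamma(shape = 4.8+5 = 9.8, rate = 3.7+18.7 = 22.4).
Mode = (α−1)/β = 8.8/22.4 = 0.3929.
Mean = α/β = 9.8/22.4 = 0.4375.

maximum a posteriori estimate = 0.3929, posterior mean = 0.4375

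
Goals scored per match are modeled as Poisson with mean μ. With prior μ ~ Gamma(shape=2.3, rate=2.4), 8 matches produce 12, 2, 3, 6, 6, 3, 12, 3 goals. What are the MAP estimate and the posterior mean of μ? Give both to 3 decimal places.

Σ counts = 47. Posterior: Gamma(shape = 2.3+47 = 49.3, rate = 2.4+8 = 10.4).
Mode = (α−1)/β = 48.3/10.4 = 4.644.
Mean = α/β = 49.3/10.4 = 4.740.

MAP estimate = 4.644, posterior mean = 4.740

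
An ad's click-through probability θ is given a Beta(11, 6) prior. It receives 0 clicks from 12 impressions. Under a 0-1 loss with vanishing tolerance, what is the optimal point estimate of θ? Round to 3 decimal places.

0.370

Posterior: Beta(11+0, 6+12) = Beta(11, 18).
Mode = (11−1)/(11+18−2) = 10/27 = 0.370.
Mean = 11/(11+18) = 11/29 = 0.379.
This is the posterior mode — the MAP estimate.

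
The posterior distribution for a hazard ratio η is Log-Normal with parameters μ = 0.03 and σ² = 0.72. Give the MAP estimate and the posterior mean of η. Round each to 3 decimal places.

MAP = 0.502; posterior mean = 1.477

Mode = exp(μ − σ²) = exp(-0.69) = 0.502.
Mean = exp(μ + σ²/2) = exp(0.390) = 1.477.
Mean > mode: the posterior has a right tail.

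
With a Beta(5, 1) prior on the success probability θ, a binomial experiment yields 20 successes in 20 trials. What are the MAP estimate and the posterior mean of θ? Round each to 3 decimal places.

MAP estimate = 1.000, posterior mean = 0.962

Posterior: Beta(5+20, 1+0) = Beta(25, 1).
Since β = 1 ≤ 1 and α > 1, the Beta density is monotone increasing on [0,1]; the mode is at 1.
Mean = 25/(25+1) = 0.962.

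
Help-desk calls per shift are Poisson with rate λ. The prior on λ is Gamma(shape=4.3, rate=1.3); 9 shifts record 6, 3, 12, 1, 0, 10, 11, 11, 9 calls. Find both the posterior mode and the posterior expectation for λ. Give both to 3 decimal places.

MAP = 6.437, posterior mean = 6.534

Σ counts = 63. Posterior: Gamma(shape = 4.3+63 = 67.3, rate = 1.3+9 = 10.3).
Mode = (α−1)/β = 66.3/10.3 = 6.437.
Mean = α/β = 67.3/10.3 = 6.534.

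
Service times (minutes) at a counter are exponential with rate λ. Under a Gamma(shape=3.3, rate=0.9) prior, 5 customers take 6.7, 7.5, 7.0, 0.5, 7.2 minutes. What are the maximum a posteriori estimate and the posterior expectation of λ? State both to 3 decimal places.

Σ times = 28.9. Posterior: Gamma(shape = 3.3+5 = 8.3, rate = 0.9+28.9 = 29.8).
Mode = (α−1)/β = 7.3/29.8 = 0.245.
Mean = α/β = 8.3/29.8 = 0.279.
The posterior is right-skewed, so the mean exceeds the mode.

λ_MAP = 0.245, E[λ|data] = 0.279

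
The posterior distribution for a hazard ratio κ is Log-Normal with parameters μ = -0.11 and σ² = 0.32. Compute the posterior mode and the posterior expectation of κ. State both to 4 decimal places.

MAP = 0.6505, posterior mean = 1.0513

Mode = exp(μ − σ²) = exp(-0.43) = 0.6505.
Mean = exp(μ + σ²/2) = exp(0.050) = 1.0513.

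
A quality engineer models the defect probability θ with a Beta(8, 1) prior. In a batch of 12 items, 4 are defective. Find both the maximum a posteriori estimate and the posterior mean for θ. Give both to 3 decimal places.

Posterior: Beta(8+4, 1+8) = Beta(12, 9).
Mode = (12−1)/(12+9−2) = 11/19 = 0.579.
Mean = 12/(12+9) = 12/21 = 0.571.
The posterior is left-skewed, so the mode exceeds the mean.

θ_MAP = 0.579, E[θ|data] = 0.571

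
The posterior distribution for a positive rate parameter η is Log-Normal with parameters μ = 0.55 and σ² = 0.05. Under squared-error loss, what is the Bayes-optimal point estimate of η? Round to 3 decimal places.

1.777

Mode = exp(μ − σ²) = exp(0.50) = 1.649.
Mean = exp(μ + σ²/2) = exp(0.575) = 1.777.
Squared-error loss ⇒ the optimal estimator is the posterior mean.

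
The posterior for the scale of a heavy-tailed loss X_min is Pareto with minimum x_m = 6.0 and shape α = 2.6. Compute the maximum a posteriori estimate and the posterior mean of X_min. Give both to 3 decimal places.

maximum a posteriori estimate = 6.000, posterior mean = 9.750

The Pareto density is strictly decreasing on [x_m, ∞), so the mode is x_m = 6.000.
Mean = α·x_m/(α−1) = 2.6·6.0/1.6 = 9.750.
The posterior is right-skewed, so the mean exceeds the mode.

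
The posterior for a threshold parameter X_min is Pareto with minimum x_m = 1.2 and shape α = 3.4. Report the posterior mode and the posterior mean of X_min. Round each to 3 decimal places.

The Pareto density is strictly decreasing on [x_m, ∞), so the mode is x_m = 1.200.
Mean = α·x_m/(α−1) = 3.4·1.2/2.4 = 1.700.

MAP = 1.200, posterior mean = 1.700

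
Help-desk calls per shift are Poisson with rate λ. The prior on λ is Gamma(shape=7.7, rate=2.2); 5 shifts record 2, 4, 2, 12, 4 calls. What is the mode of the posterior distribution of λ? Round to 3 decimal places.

4.264

Σ counts = 24. Posterior: Gamma(shape = 7.7+24 = 31.7, rate = 2.2+5 = 7.2).
Mode = (α−1)/β = 30.7/7.2 = 4.264.
Mean = α/β = 31.7/7.2 = 4.403.
This is the posterior mode — the MAP estimate.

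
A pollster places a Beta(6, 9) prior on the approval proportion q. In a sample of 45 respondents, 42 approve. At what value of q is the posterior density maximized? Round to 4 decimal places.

0.8103

Posterior: Beta(6+42, 9+3) = Beta(48, 12).
Mode = (48−1)/(48+12−2) = 47/58 = 0.8103.
Mean = 48/(48+12) = 48/60 = 0.8000.
This is the posterior mode — the MAP estimate.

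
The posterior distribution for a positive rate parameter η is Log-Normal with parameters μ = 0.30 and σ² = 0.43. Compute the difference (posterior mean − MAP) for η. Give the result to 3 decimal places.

0.796

Mode = exp(μ − σ²) = exp(-0.13) = 0.878.
Mean = exp(μ + σ²/2) = exp(0.515) = 1.674.
Difference = 1.674 − 0.878 = 0.796.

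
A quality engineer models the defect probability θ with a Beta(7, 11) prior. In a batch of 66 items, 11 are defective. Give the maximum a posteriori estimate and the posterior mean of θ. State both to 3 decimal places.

Posterior: Beta(7+11, 11+55) = Beta(18, 66).
Mode = (18−1)/(18+66−2) = 17/82 = 0.207.
Mean = 18/(18+66) = 18/84 = 0.214.

MAP = 0.207; posterior mean = 0.214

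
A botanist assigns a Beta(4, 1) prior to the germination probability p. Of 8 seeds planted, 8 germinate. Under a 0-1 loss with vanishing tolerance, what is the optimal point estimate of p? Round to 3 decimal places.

Posterior: Beta(4+8, 1+0) = Beta(12, 1).
Since β = 1 ≤ 1 and α > 1, the Beta density is monotone increasing on [0,1]; the mode is at 1.
Mean = 12/(12+1) = 0.923.
This is the posterior mode — the MAP estimate.

1.000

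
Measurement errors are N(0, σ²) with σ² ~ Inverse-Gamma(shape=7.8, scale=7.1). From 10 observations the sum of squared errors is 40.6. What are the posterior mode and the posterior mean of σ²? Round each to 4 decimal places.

MAP = 1.9855, posterior mean = 2.3220

Posterior: Inverse-Gamma(shape = 7.8+10/2 = 12.8, scale = 7.1+40.6/2 = 27.4).
Mode = β/(α+1) = 27.4/13.8 = 1.9855.
Mean = β/(α−1) = 27.4/11.8 = 2.3220.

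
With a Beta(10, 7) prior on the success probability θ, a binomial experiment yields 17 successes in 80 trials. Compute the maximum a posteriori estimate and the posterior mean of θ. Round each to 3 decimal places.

Posterior: Beta(10+17, 7+63) = Beta(27, 70).
Mode = (27−1)/(27+70−2) = 26/95 = 0.274.
Mean = 27/(27+70) = 27/97 = 0.278.
Right-skewed posterior ⇒ mode < mean.

θ_MAP = 0.274, E[θ|data] = 0.278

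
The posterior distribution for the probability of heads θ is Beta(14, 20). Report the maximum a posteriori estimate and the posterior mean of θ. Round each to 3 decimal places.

maximum a posteriori estimate = 0.406, posterior mean = 0.412

Mode = (14−1)/(14+20−2) = 13/32 = 0.406.
Mean = 14/(14+20) = 14/34 = 0.412.
Mean > mode: the posterior has a right tail.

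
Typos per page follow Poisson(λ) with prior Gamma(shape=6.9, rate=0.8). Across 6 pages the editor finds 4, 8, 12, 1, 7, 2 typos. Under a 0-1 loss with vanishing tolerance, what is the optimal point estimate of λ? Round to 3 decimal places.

5.868

Σ counts = 34. Posterior: Gamma(shape = 6.9+34 = 40.9, rate = 0.8+6 = 6.8).
Mode = (α−1)/β = 39.9/6.8 = 5.868.
Mean = α/β = 40.9/6.8 = 6.015.
This is the posterior mode — the MAP estimate.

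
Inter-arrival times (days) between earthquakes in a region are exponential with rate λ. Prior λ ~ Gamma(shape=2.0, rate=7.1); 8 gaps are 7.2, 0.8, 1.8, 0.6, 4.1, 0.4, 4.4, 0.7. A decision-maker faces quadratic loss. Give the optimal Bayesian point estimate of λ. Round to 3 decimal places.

Σ times = 20.0. Posterior: Gamma(shape = 2.0+8 = 10.0, rate = 7.1+20.0 = 27.1).
Mode = (α−1)/β = 9.0/27.1 = 0.332.
Mean = α/β = 10.0/27.1 = 0.369.
Quadratic loss ⇒ the optimal estimator is the posterior mean.

0.369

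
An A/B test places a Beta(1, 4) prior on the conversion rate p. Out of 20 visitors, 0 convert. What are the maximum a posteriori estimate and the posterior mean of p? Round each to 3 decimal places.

MAP = 0.000; posterior mean = 0.040

Posterior: Beta(1+0, 4+20) = Beta(1, 24).
Since α = 1 ≤ 1 and β > 1, the Beta density is monotone decreasing on [0,1]; the mode is at 0.
Mean = 1/(1+24) = 0.040.
The posterior is right-skewed, so the mean exceeds the mode.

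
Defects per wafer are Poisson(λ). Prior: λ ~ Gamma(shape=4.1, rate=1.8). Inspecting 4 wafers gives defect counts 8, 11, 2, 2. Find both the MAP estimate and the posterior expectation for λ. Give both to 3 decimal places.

λ_MAP = 4.500, E[λ|data] = 4.672

Σ counts = 23. Posterior: Gamma(shape = 4.1+23 = 27.1, rate = 1.8+4 = 5.8).
Mode = (α−1)/β = 26.1/5.8 = 4.500.
Mean = α/β = 27.1/5.8 = 4.672.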